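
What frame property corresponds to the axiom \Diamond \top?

seriality

This is a form of the D axiom.
Its frame correspondent is seriality — \forall x \exists y Rxy.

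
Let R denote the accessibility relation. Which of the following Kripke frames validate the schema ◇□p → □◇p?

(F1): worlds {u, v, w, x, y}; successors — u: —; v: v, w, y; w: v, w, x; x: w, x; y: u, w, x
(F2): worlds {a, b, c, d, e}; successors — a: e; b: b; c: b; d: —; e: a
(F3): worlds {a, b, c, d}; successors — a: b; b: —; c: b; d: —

The schema corresponds to convergence: ∀x ∀y ∀z (Rxy ∧ Rxz → ∃w (Ryw ∧ Rzw)).
(F1): fails — Ryx and Ryu but x and u have no common successor.
(F2): holds.
(F3): fails — Rab and Rab but b and b have no common successor.

(F2)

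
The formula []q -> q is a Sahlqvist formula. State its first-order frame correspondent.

Suppose □q→q is valid. At any x set V(q)={w : Rxw}. Then □q holds at x, so q holds at x, i.e. Rxx.

Reflexivity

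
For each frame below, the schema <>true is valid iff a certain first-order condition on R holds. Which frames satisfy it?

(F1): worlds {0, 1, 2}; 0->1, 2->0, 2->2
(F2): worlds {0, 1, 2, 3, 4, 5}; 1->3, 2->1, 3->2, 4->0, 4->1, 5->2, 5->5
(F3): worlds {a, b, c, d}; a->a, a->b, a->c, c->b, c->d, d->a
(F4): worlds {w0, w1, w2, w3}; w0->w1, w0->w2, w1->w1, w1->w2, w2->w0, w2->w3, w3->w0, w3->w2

Frame correspondent (Sahlqvist): forall x exists y Rxy — i.e. seriality.
(F1): fails — world 1 has no successor.
(F2): fails — world 0 has no successor.
(F3): fails — world b has no successor.
(F4): ✓.

(F4)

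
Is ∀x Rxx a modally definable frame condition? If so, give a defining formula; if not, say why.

Yes: it is reflexivity, defined by the T schema □p → p.
Suppose □p→p is valid. At any x set V(p)={w : Rxw}. Then □p holds at x, so p holds at x, i.e. Rxx.

Definable; □p → p defines it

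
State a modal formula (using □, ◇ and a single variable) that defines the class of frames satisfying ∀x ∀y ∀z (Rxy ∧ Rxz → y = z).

This is partial functionality; the standard corresponding axiom is CD: ◇s → □s.
Suppose ◇s→□s is valid. Take Rxy, Rxz and set V(s)={y}. Then ◇s at x, so □s at x, so s at z, i.e. z=y.

◇s → □s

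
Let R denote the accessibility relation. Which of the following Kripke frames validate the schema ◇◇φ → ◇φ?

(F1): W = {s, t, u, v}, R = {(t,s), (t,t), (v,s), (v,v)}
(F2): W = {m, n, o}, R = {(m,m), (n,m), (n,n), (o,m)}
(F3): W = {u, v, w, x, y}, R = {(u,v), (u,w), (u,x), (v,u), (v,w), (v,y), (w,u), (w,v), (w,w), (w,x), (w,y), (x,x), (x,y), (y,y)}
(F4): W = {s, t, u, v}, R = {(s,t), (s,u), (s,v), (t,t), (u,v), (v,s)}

(F1), (F2)

Frame correspondent (Sahlqvist): ∀x ∀y ∀z (Rxy ∧ Ryz → Rxz) — i.e. transitivity.
(F1): holds.
(F2): holds.
(F3): fails — Ruv and Rvu but not Ruu.
(F4): fails — Ruv and Rvs but not Rus.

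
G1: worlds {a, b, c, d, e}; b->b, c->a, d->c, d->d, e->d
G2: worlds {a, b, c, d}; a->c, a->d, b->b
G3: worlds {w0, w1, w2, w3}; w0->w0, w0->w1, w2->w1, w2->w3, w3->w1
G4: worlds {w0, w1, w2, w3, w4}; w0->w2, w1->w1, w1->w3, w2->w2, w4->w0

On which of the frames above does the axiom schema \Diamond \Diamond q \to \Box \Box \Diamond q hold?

G2

The schema corresponds to a generalized confluence (Geach) condition: \forall x \forall y \forall z ((x R^2 y \wedge x R^2 z) \to \exists w (y = w \wedge zRw)).
G1: fails — dR²a, dR²a but no w with a=w and aRw.
G2: condition met.
G3: fails — w0R²w0, w0R²w1 but no w with w0=w and w1Rw.
G4: fails — w1R²w1, w1R²w3 but no w with w1=w and w3Rw.
Valid on: G2.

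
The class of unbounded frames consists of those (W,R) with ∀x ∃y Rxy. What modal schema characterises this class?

□p → ◇p

The condition is seriality. The D schema □p → ◇p defines it.
Suppose □p→◇p is valid. At any x set V(p)=W. Then □p at x, so ◇p at x, so x has a successor.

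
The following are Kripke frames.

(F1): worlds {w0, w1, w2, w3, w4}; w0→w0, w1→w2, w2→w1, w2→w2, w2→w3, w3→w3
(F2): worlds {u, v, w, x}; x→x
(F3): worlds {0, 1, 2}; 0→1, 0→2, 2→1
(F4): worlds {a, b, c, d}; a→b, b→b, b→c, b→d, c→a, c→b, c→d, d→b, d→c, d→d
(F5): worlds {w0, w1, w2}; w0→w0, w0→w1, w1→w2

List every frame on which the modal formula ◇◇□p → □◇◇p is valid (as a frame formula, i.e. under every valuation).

(F2), (F4)

This is the axiom for a generalized confluence (Geach) condition; its first-order frame correspondent is ∀x ∀y ∀z ((xR²y ∧ xRz) → ∃w (yRw ∧ zR²w)).
(F1): fails — w2R²w1, w2Rw3 but no w with w1Rw and w3R²w.
(F2): ✓.
(F3): fails — 0R²1, 0R1 but no w with 1Rw and 1R²w.
(F4): ✓.
(F5): fails — w0R²w0, w0Rw1 but no w with w0Rw and w1R²w.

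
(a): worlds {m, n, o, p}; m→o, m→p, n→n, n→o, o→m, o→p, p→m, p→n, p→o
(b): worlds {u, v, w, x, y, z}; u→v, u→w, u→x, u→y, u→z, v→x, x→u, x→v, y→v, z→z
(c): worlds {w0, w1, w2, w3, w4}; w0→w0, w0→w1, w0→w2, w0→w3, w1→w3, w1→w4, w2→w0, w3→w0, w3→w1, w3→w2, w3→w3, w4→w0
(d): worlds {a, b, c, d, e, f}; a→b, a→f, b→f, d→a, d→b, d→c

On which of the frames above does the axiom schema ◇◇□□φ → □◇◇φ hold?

This is the axiom for a generalized confluence (Geach) condition; its first-order frame correspondent is ∀x ∀y ∀z ((xR²y ∧ xRz) → ∃w (yR²w ∧ zR²w)).
(a): holds.
(b): fails — uR²u, uRw but no t with uR²t and wR²t.
(c): holds.
(d): fails — aR²f, aRb but no w with fR²w and bR²w.

(a), (c)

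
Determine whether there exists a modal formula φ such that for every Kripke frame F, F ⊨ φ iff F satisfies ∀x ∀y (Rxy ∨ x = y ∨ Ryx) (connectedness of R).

If a class were modally definable it would be closed under disjoint unions (Goldblatt–Thomason).
Take 4 disjoint single-world reflexive frames: each is trivially connected, but their disjoint union has 4 worlds with no edge between distinct components, so it is not connected.
Hence connectedness of R is not modally definable.

No — not modally definable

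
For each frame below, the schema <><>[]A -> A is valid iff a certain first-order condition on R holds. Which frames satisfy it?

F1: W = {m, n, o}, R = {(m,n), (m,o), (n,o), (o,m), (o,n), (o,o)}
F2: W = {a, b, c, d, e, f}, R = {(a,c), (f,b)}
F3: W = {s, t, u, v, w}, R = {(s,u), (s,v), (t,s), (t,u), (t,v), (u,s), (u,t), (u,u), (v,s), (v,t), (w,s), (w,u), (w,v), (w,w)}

F2

Frame correspondent (Sahlqvist): forall x forall y (x R^2 y -> exists w (yRw & x = w)) — i.e. a generalized confluence (Geach) condition.
F1: fails — mR²m but no w with mRw and m=w.
F2: satisfies the condition.
F3: fails — sR²s but no w* with sRw* and s=w*.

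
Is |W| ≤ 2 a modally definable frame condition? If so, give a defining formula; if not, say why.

Any modally definable frame class is closed under disjoint unions.
Any modal formula valid on each of 3 disjoint one-world frames is valid on their disjoint union (validity is preserved under disjoint unions). Each one-world frame has |W|=1≤2, but the union has |W|=3.
Hence having at most 2 worlds is not modally definable.

Not modally definable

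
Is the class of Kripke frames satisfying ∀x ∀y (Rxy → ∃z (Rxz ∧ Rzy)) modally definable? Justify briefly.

Yes: it is density, defined by the C4 schema □□r → □r.

Yes, by □□r → □r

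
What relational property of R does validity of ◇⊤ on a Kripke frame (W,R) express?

Seriality

This schema is equivalent to the D axiom □p → ◇p.
It corresponds to seriality: ∀x ∃y Rxy.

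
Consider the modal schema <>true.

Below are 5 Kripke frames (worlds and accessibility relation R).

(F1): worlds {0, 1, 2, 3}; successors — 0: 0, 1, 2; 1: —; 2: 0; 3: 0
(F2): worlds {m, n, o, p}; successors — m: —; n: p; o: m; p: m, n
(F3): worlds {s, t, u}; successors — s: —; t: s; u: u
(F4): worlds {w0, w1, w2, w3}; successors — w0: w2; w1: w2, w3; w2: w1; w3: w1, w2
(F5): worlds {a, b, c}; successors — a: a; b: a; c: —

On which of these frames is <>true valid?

Frame correspondent (Sahlqvist): forall x exists y Rxy — i.e. seriality.
(F1): fails — world 1 has no successor.
(F2): fails — world m has no successor.
(F3): fails — world s has no successor.
(F4): holds.
(F5): fails — world c has no successor.

(F4)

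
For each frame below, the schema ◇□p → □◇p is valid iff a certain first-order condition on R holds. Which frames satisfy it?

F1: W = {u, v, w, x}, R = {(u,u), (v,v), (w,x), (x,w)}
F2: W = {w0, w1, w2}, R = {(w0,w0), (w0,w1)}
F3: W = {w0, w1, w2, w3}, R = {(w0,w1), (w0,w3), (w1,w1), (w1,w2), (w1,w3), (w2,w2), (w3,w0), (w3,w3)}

The schema corresponds to convergence: ∀x ∀y ∀z (Rxy ∧ Rxz → ∃w (Ryw ∧ Rzw)).
F1: holds.
F2: fails — Rw0w1 and Rw0w1 but w1 and w1 have no common successor.
F3: fails — Rw1w2 and Rw1w3 but w2 and w3 have no common successor.
Valid on: F1.

F1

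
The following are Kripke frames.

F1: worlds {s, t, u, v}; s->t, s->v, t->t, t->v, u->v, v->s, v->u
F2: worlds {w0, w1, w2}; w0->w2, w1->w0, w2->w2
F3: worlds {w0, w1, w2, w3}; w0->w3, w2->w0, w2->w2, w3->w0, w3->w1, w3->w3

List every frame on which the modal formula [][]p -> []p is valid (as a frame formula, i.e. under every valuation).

F3

Frame correspondent (Sahlqvist): forall x forall y (Rxy -> exists z (Rxz & Rzy)) — i.e. density.
F1: fails — Ruv but no z with Ruz and Rzv.
F2: fails — Rw1w0 but no z with Rw1z and Rzw0.
F3: condition met.
Valid on: F3.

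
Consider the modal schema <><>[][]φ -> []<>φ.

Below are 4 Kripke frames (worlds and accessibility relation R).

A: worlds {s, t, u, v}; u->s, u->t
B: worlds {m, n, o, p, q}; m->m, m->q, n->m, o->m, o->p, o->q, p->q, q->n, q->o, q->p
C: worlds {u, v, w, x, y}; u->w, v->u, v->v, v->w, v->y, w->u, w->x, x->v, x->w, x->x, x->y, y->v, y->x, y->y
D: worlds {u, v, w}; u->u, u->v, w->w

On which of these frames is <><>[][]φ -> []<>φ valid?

A

Frame correspondent (Sahlqvist): forall x forall y forall z ((x R^2 y & xRz) -> exists w (y R^2 w & zRw)) — i.e. a generalized confluence (Geach) condition.
A: condition met.
B: fails — mR²n, mRq but no w with nR²w and qRw.
C: fails — vR²u, vRu but no t with uR²t and uRt.
D: fails — uR²u, uRv but no t with uR²t and vRt.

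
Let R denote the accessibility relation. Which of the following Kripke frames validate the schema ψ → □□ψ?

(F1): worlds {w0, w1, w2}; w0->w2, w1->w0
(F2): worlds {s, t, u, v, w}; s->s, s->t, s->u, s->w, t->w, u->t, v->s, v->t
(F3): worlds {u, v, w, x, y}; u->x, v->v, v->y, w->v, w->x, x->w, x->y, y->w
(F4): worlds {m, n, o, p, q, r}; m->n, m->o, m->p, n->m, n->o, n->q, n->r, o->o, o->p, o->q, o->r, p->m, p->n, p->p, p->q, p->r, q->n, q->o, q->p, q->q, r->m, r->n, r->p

none

Frame correspondent (Sahlqvist): ∀x ∀z (xR²z → ∃w (x = w ∧ z = w)) — i.e. a generalized confluence (Geach) condition.
(F1): fails — w1R²w2 but w1 ≠ w2.
(F2): fails — sR²t but s ≠ t.
(F3): fails — uR²w but u ≠ w.
(F4): fails — mR²n but m ≠ n.
Valid on no frame.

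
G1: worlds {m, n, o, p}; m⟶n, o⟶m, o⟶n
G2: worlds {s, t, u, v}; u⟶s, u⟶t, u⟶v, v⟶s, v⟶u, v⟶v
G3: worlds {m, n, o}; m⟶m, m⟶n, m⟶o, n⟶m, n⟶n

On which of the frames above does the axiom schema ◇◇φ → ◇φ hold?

G1

This is the axiom for a generalized confluence (Geach) condition; its first-order frame correspondent is ∀x ∀y (xR²y → ∃w (y = w ∧ xRw)).
G1: satisfies the condition.
G2: fails — uR²u but no w with u=w and uRw.
G3: fails — nR²o but no w with o=w and nRw.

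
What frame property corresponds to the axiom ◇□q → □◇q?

Convergence

Suppose ◇□q→□◇q is valid. Take Rxy, Rxz and set V(q)={w : Ryw}. Then □q at y so ◇□q at x, so □◇q at x, so ◇q at z, giving w with Rzw and Ryw.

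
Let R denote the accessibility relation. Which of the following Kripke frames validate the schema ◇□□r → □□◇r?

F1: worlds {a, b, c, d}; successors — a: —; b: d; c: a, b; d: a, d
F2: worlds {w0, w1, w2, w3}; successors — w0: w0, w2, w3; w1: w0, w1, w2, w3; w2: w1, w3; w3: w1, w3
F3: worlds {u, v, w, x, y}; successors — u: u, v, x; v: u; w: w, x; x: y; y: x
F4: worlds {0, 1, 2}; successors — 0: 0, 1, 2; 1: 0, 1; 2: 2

F2

Frame correspondent (Sahlqvist): ∀x ∀y ∀z ((xRy ∧ xR²z) → ∃w (yR²w ∧ zRw)) — i.e. a generalized confluence (Geach) condition.
F1: fails — bRd, bR²a but no w with dR²w and aRw.
F2: satisfies the condition.
F3: fails — uRv, uR²x but no t with vR²t and xRt.
F4: fails — 0R2, 0R²1 but no w with 2R²w and 1Rw.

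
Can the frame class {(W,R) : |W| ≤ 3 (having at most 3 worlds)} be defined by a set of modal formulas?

Not modally definable

Modal frame validity is preserved under disjoint unions.
Any modal formula valid on each of 4 disjoint one-world frames is valid on their disjoint union (validity is preserved under disjoint unions). Each one-world frame has |W|=1≤3, but the union has |W|=4.
Hence having at most 3 worlds is not modally definable.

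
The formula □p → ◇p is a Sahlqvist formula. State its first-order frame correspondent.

Seriality

Suppose □p→◇p is valid. At any x set V(p)=W. Then □p at x, so ◇p at x, so x has a successor.
Conversely, any frame satisfying ∀x ∃y Rxy validates the schema.
Frame condition: ∀x ∃y Rxy.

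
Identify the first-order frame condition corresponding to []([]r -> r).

shift-reflexivity

This is the T□ axiom.
Its frame correspondent is shift-reflexivity — forall x forall y (Rxy -> Ryy).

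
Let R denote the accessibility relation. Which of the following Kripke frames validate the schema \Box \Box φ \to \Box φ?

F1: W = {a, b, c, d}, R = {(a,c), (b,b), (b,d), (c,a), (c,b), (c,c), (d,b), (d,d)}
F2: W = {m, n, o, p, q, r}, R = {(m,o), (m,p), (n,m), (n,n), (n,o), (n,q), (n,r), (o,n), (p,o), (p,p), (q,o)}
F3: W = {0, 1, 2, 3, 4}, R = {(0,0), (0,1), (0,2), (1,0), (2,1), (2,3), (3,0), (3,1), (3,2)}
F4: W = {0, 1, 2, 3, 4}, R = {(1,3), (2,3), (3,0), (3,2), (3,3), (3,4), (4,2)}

Frame correspondent (Sahlqvist): \forall x \forall y (Rxy \to \exists z (Rxz \wedge Rzy)) — i.e. density.
F1: ✓.
F2: fails — Rqo but no z with Rqz and Rzo.
F3: fails — R23 but no z with R2z and Rz3.
F4: fails — R42 but no z with R4z and Rz2.

F1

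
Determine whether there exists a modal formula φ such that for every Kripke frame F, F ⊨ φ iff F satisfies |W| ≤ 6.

If a class were modally definable it would be closed under disjoint unions (Goldblatt–Thomason).
Any modal formula valid on each of 7 disjoint one-world frames is valid on their disjoint union (validity is preserved under disjoint unions). Each one-world frame has |W|=1≤6, but the union has |W|=7.
Hence having at most 6 worlds is not modally definable.

Not modally definable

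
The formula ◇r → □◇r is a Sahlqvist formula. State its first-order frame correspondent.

Suppose ◇r→□◇r is valid. Take Rxy, Rxz and set V(r)={y}. Then ◇r at x, so □◇r at x, so ◇r at z, so some w with Rzw has r; w=y, i.e. Rzy. By symmetry of the argument, Ryz.
The converse is a direct semantic check.
Frame condition: ∀x ∀y ∀z (Rxy ∧ Rxz → Ryz).

the Euclidean property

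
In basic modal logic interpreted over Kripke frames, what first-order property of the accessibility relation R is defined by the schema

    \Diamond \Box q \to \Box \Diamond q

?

convergence: \forall x \forall y \forall z (Rxy \wedge Rxz \to \exists w (Ryw \wedge Rzw))

Suppose ◇□q→□◇q is valid. Take Rxy, Rxz and set V(q)={w : Ryw}. Then □q at y so ◇□q at x, so □◇q at x, so ◇q at z, giving w with Rzw and Ryw.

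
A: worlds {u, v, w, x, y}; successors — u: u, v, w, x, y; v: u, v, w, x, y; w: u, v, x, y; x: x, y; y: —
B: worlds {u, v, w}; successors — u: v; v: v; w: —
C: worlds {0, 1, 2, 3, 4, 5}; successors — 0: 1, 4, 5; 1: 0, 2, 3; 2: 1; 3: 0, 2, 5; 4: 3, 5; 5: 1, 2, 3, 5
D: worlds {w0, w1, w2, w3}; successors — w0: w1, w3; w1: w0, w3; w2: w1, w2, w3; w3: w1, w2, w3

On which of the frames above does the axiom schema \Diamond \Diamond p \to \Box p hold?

B

The schema corresponds to a generalized confluence (Geach) condition: \forall x \forall y \forall z ((x R^2 y \wedge xRz) \to \exists w (y = w \wedge z = w)).
A: fails — uR²u, uRv but u ≠ v.
B: ✓.
C: fails — 0R²0, 0R1 but 0 ≠ 1.
D: fails — w0R²w0, w0Rw1 but w0 ≠ w1.
Valid on: B.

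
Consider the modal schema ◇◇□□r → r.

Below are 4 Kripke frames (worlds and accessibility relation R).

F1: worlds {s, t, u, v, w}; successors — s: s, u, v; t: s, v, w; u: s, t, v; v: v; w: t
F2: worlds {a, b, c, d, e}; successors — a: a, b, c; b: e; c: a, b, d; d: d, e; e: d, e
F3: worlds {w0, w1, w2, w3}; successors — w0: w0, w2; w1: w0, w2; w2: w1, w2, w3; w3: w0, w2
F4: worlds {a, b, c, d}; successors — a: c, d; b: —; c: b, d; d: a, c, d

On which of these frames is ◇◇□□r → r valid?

The schema corresponds to a generalized confluence (Geach) condition: ∀x ∀y (xR²y → ∃w (yR²w ∧ x = w)).
F1: fails — sR²v but no w* with vR²w* and s=w*.
F2: fails — aR²b but no w with bR²w and a=w.
F3: ✓.
F4: fails — aR²b but no w with bR²w and a=w.

F3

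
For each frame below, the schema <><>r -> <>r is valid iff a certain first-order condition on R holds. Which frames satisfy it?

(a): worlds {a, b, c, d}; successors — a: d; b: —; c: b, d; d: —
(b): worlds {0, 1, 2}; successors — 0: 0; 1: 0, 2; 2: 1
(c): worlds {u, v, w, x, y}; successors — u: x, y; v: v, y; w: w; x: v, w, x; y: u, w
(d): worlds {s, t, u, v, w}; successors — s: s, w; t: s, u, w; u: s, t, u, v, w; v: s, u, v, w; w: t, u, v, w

This is the axiom for transitivity; its first-order frame correspondent is forall x forall y forall z (Rxy & Ryz -> Rxz).
(a): holds.
(b): fails — R12 and R21 but not R11.
(c): fails — Rux and Rxw but not Ruw.
(d): fails — Rwt and Rts but not Rws.

(a)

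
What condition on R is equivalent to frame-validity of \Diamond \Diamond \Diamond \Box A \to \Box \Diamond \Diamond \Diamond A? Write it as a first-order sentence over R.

\forall x \forall y \forall z ((x R^3 y \wedge xRz) \to \exists w (yRw \wedge z R^3 w))

This is a Sahlqvist (Geach-type) schema ◇^3□^1A → □^1◇^3A.
Minimal-valuation argument: fix x; take any y with xR^3y and any z with xR^1z. Set V(A) to the set of worlds R-reachable from y in exactly 1 step. Then □^1A holds at y, so the antecedent holds at x; validity forces ◇^3A at z, giving a w with zR^3w and yR^1w.
First-order correspondent: \forall x \forall y \forall z ((x R^3 y \wedge xRz) \to \exists w (yRw \wedge z R^3 w)).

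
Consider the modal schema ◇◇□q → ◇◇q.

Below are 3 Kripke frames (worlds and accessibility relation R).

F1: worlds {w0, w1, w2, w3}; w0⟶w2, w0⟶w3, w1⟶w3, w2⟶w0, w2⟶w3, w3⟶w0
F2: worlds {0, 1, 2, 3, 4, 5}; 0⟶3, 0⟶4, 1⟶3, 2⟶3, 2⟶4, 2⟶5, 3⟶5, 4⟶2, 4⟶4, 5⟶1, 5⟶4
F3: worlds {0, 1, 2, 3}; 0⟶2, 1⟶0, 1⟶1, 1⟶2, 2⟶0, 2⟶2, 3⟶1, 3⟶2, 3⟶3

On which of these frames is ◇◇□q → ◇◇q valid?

The schema corresponds to a generalized confluence (Geach) condition: ∀x ∀y (xR²y → ∃w (yRw ∧ xR²w)).
F1: fails — w1R²w0 but no w with w0Rw and w1R²w.
F2: fails — 1R²5 but no w with 5Rw and 1R²w.
F3: condition met.
Valid on: F3.

F3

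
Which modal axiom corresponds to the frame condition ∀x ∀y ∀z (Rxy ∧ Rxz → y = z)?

The condition is partial functionality. The CD schema ◇q → □q defines it.
Suppose ◇q→□q is valid. Take Rxy, Rxz and set V(q)={y}. Then ◇q at x, so □q at x, so q at z, i.e. z=y.

◇q → □q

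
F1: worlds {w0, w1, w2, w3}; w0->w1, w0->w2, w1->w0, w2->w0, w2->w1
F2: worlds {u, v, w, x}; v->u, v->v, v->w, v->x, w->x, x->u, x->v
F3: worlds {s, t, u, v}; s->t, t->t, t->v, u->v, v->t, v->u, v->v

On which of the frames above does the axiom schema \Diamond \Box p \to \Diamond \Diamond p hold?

Frame correspondent (Sahlqvist): \forall x \forall y (xRy \to \exists w (yRw \wedge x R^2 w)) — i.e. a generalized confluence (Geach) condition.
F1: condition met.
F2: fails — vRu but no t with uRt and vR²t.
F3: condition met.
Valid on: F1, F3.

F1, F3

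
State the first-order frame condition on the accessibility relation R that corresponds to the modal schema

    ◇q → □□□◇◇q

This is a Sahlqvist (Geach-type) schema ◇^1□^0q → □^3◇^2q.
Minimal-valuation argument: fix x; take any y with xR^1y and any z with xR^3z. Set V(q) to the set of worlds R-reachable from y in exactly 0 steps. Then □^0q holds at y, so the antecedent holds at x; validity forces ◇^2q at z, giving a w with zR^2w and yR^0w.
First-order correspondent: ∀x ∀y ∀z ((xRy ∧ xR³z) → ∃w (y = w ∧ zR²w)).

∀x ∀y ∀z ((xRy ∧ xR³z) → ∃w (y = w ∧ zR²w))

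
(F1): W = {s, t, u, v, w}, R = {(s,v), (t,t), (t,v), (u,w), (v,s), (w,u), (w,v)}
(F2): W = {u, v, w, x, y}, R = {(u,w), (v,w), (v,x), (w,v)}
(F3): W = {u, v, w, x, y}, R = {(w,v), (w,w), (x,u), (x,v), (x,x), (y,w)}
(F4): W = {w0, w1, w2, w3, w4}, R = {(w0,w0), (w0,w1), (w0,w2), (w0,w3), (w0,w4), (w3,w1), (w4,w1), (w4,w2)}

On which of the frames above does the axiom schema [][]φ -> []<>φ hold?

Frame correspondent (Sahlqvist): forall x forall z (xRz -> exists w (x R^2 w & zRw)) — i.e. a generalized confluence (Geach) condition.
(F1): ✓.
(F2): fails — vRx but no t with vR²t and xRt.
(F3): fails — wRv but no t with wR²t and vRt.
(F4): fails — w0Rw1 but no w with w0R²w and w1Rw.

(F1)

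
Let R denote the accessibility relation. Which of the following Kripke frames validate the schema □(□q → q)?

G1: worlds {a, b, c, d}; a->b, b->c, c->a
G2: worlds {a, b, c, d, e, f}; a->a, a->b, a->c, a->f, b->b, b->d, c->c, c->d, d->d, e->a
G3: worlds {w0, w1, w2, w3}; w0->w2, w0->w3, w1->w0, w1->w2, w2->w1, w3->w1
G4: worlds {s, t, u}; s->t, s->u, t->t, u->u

G4

The schema corresponds to shift-reflexivity: ∀x ∀y (Rxy → Ryy).
G1: fails — Rca but not Raa.
G2: fails — Raf but not Rff.
G3: fails — Rw1w2 but not Rw2w2.
G4: condition met.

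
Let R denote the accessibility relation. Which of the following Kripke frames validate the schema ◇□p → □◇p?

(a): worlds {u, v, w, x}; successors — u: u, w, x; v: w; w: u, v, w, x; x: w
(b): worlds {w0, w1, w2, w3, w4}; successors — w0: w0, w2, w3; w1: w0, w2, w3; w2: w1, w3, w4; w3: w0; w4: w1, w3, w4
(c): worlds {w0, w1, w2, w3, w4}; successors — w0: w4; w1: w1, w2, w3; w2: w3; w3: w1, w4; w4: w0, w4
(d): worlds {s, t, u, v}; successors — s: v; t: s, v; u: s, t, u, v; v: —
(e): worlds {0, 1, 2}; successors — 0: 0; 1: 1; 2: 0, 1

This is the axiom for convergence; its first-order frame correspondent is ∀x ∀y ∀z (Rxy ∧ Rxz → ∃w (Ryw ∧ Rzw)).
(a): ✓.
(b): fails — Rw0w2 and Rw0w3 but w2 and w3 have no common successor.
(c): fails — Rw1w2 and Rw1w3 but w2 and w3 have no common successor.
(d): fails — Rsv and Rsv but v and v have no common successor.
(e): fails — R20 and R21 but 0 and 1 have no common successor.
Valid on: (a).

(a)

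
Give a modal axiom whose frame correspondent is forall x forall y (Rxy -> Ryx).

The condition is symmetry. The B schema s → □◇s defines it.
Suppose s→□◇s is valid. Take Rxy and set V(s)={x}. Then s at x, so □◇s at x, so ◇s at y, so some z with Ryz has s; z=x, i.e. Ryx.

s → □◇s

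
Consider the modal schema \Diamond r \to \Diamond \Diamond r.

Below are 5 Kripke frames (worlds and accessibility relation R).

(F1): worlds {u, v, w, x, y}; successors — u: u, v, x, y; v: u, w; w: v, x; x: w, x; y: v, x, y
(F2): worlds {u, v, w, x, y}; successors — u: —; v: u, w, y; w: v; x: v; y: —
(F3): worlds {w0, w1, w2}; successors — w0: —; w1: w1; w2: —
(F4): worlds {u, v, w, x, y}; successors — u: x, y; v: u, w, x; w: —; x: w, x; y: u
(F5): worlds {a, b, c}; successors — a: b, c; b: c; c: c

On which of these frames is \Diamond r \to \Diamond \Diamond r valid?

(F3)

The schema corresponds to a generalized confluence (Geach) condition: \forall x \forall y (xRy \to \exists w (y = w \wedge x R^2 w)).
(F1): fails — vRw but no t with w=t and vR²t.
(F2): fails — vRu but no t with u=t and vR²t.
(F3): ✓.
(F4): fails — uRy but no t with y=t and uR²t.
(F5): fails — aRb but no w with b=w and aR²w.
Valid on: (F3).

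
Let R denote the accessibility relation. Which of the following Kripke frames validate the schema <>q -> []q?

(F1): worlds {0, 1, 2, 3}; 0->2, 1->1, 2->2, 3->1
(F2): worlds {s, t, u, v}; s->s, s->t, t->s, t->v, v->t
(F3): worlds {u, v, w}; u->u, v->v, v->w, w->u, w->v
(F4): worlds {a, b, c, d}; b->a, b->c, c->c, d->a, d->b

(F1)

Frame correspondent (Sahlqvist): forall x forall y forall z (Rxy & Rxz -> y = z) — i.e. partial functionality.
(F1): holds.
(F2): fails — s sees both s and t.
(F3): fails — v sees both v and w.
(F4): fails — b sees both a and c.
Valid on: (F1).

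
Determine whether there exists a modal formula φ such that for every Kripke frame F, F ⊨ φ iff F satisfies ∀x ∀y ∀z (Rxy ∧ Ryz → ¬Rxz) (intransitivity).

No

Any modally definable frame class is closed under surjective bounded morphisms.
The 7-cycle (worlds 0,1,2,3,4,5,6 with 0→1→2→3→4→5→6→0) is intransitive. Mapping every world to a single reflexive point • is a surjective bounded morphism; the reflexive point is not intransitive (R••∧R•• but R••).
Hence intransitivity is not modally definable.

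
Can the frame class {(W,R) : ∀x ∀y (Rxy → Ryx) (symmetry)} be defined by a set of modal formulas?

Yes — defined by r → □◇r

Yes: it is symmetry, defined by the B schema r → □◇r.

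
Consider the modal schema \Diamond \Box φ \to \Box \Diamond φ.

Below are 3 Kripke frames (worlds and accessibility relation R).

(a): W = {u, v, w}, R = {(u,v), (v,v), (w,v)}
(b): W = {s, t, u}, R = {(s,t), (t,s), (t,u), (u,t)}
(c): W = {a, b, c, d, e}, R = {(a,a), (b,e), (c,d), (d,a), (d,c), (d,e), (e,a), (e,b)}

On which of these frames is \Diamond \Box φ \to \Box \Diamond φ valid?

The schema corresponds to convergence: \forall x \forall y \forall z (Rxy \wedge Rxz \to \exists w (Ryw \wedge Rzw)).
(a): satisfies the condition.
(b): satisfies the condition.
(c): fails — Rdc and Rde but c and e have no common successor.

(a), (b)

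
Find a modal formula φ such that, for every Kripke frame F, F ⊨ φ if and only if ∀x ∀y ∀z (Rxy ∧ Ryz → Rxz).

This is transitivity; the standard corresponding axiom is 4: □r → □□r.

□r → □□r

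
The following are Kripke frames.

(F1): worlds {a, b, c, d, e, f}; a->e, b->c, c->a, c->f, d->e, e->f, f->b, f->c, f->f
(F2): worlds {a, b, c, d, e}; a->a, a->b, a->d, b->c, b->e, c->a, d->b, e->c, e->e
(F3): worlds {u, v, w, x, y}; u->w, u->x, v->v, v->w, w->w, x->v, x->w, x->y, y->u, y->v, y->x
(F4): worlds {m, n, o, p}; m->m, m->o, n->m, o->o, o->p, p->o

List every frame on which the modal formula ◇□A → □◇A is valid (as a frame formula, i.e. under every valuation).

The schema corresponds to convergence: ∀x ∀y ∀z (Rxy ∧ Rxz → ∃w (Ryw ∧ Rzw)).
(F1): fails — Rcf and Rca but f and a have no common successor.
(F2): fails — Rab and Raa but b and a have no common successor.
(F3): fails — Rxw and Rxy but w and y have no common successor.
(F4): condition met.

(F4)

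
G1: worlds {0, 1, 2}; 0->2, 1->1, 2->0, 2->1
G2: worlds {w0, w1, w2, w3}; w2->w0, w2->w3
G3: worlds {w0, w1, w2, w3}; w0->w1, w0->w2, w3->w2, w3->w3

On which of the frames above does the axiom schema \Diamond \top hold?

G1

The schema corresponds to seriality: \forall x \exists y Rxy.
G1: holds.
G2: fails — world w0 has no successor.
G3: fails — world w1 has no successor.
Valid on: G1.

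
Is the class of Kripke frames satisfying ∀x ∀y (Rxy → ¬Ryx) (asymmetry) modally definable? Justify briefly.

Not definable by any modal formula

If a class were modally definable it would be closed under surjective bounded morphisms (Goldblatt–Thomason).
The 3-cycle (worlds s,t,u with s→t→u→s) is asymmetric. Mapping every world to a single reflexive point • is a surjective bounded morphism, and the reflexive point is not asymmetric (R•• but asymmetry requires ¬R••).
So no modal formula (or set of formulas) defines exactly the asymmetric frames.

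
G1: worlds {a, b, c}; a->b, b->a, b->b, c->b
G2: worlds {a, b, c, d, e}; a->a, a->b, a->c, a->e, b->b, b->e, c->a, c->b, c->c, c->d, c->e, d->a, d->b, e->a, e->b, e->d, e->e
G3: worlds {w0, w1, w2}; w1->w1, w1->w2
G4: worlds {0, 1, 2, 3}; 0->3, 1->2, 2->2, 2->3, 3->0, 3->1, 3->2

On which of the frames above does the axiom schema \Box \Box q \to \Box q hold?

This is the axiom for density; its first-order frame correspondent is \forall x \forall y (Rxy \to \exists z (Rxz \wedge Rzy)).
G1: holds.
G2: holds.
G3: holds.
G4: fails — R31 but no z with R3z and Rz1.

G1, G2, G3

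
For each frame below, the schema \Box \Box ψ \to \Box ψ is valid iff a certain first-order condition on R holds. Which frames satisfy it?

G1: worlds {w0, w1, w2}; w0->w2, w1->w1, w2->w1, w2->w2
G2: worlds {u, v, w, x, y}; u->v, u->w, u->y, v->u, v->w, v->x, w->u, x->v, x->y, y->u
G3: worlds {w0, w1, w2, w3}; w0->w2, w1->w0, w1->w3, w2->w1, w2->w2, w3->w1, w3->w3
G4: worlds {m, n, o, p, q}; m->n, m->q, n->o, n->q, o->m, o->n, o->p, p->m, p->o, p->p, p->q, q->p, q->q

Frame correspondent (Sahlqvist): \forall x \forall y (Rxy \to \exists z (Rxz \wedge Rzy)) — i.e. density.
G1: ✓.
G2: fails — Ruv but no z with Ruz and Rzv.
G3: fails — Rw1w0 but no z with Rw1z and Rzw0.
G4: fails — Rno but no z with Rnz and Rzo.
Valid on: G1.

G1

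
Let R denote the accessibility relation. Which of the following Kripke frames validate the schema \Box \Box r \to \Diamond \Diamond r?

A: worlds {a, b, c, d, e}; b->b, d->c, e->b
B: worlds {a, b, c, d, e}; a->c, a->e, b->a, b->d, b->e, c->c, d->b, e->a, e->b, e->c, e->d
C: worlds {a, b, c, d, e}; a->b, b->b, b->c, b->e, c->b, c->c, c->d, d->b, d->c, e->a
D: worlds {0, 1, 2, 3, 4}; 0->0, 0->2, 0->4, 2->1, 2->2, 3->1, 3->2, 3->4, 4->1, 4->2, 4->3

B, C

This is the axiom for a generalized confluence (Geach) condition; its first-order frame correspondent is \forall x \exists w (x R^2 w \wedge x R^2 w).
A: fails — at a but no w with aR²w and aR²w.
B: condition met.
C: condition met.
D: fails — at 1 but no w with 1R²w and 1R²w.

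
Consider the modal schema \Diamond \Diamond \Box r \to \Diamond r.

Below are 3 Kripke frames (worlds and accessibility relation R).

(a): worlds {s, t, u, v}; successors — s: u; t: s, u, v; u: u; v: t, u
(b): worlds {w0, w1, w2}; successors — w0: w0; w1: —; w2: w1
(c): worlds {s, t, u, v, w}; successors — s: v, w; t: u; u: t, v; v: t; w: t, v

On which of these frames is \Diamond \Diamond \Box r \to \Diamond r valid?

The schema corresponds to a generalized confluence (Geach) condition: \forall x \forall y (x R^2 y \to \exists w (yRw \wedge xRw)).
(a): ✓.
(b): ✓.
(c): fails — sR²t but no w* with tRw* and sRw*.

(a), (b)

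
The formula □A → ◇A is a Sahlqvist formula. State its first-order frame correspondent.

This is the D axiom.
It corresponds to seriality: ∀x ∃y Rxy.

seriality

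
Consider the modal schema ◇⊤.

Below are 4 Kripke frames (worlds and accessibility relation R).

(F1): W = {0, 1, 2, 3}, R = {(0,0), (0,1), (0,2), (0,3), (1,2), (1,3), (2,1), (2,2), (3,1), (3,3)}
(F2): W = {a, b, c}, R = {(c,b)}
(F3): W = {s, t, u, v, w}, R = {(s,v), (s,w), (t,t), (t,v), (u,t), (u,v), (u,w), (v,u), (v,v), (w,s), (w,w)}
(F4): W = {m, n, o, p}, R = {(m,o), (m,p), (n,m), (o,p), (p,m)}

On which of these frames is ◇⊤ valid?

Frame correspondent (Sahlqvist): ∀x ∃y Rxy — i.e. seriality.
(F1): ✓.
(F2): fails — world a has no successor.
(F3): ✓.
(F4): ✓.
Valid on: (F1), (F3), (F4).

(F1), (F3), (F4)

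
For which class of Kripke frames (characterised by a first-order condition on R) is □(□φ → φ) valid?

shift-reflexivity: ∀x ∀y (Rxy → Ryy)

Suppose □(□φ→φ) is valid. Take Rxy and set V(φ)={w : Ryw}. Then at y, □φ holds; since □(□φ→φ) at x, □φ→φ at y, so φ at y, i.e. Ryy.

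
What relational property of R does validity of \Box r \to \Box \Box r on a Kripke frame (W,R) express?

Suppose □r→□□r is valid. Take Rxy, Ryz and set V(r)={w : Rxw}. Then □r at x, so □□r at x, so □r at y, so r at z, i.e. Rxz.
The converse is a direct semantic check.
Frame condition: \forall x \forall y \forall z (Rxy \wedge Ryz \to Rxz).

transitivity: \forall x \forall y \forall z (Rxy \wedge Ryz \to Rxz)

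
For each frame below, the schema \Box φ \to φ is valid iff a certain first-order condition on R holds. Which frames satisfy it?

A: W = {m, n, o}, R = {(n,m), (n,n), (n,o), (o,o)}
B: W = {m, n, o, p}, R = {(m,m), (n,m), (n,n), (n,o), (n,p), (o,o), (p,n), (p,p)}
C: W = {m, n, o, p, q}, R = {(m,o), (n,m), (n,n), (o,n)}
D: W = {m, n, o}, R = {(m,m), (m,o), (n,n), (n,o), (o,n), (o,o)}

B, D

The schema corresponds to reflexivity: \forall x Rxx.
A: fails — world m does not see itself.
B: ✓.
C: fails — world m does not see itself.
D: ✓.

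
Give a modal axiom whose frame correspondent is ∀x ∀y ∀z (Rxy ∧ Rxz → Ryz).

The condition is the Euclidean property. The 5 schema ◇ψ → □◇ψ defines it.

◇ψ → □◇ψ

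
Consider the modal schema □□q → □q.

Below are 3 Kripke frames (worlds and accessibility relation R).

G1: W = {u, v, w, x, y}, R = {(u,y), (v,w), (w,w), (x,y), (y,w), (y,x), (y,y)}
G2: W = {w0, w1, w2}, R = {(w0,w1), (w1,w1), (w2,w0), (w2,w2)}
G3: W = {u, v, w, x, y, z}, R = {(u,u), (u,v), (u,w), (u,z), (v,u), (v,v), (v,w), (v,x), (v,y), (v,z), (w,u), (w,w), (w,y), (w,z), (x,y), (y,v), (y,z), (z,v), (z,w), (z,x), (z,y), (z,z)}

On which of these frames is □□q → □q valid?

Frame correspondent (Sahlqvist): ∀x ∀y (Rxy → ∃z (Rxz ∧ Rzy)) — i.e. density.
G1: condition met.
G2: condition met.
G3: fails — Rxy but no t with Rxt and Rty.
Valid on: G1, G2.

G1, G2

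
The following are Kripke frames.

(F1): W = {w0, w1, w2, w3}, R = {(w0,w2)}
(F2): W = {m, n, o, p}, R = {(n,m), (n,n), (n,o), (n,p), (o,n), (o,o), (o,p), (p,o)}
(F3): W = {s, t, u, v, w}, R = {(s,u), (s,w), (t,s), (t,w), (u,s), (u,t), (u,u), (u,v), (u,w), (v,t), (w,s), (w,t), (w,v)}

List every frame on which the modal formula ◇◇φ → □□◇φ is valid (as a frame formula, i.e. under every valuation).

(F1)

This is the axiom for a generalized confluence (Geach) condition; its first-order frame correspondent is ∀x ∀y ∀z ((xR²y ∧ xR²z) → ∃w (y = w ∧ zRw)).
(F1): condition met.
(F2): fails — nR²m, nR²m but no w with m=w and mRw.
(F3): fails — sR²s, sR²s but no w* with s=w* and sRw*.
Valid on: (F1).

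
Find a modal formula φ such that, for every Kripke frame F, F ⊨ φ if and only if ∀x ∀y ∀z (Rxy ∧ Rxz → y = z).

A defining formula is ◇q → □q (the CD axiom).
Suppose ◇q→□q is valid. Take Rxy, Rxz and set V(q)={y}. Then ◇q at x, so □q at x, so q at z, i.e. z=y.

◇q → □q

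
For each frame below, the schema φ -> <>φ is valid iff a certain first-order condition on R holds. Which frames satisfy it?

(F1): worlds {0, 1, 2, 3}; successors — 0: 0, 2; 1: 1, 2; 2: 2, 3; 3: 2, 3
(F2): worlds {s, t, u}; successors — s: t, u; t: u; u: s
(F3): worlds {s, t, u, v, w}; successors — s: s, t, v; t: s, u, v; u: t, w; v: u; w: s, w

This is the axiom for reflexivity; its first-order frame correspondent is forall x Rxx.
(F1): satisfies the condition.
(F2): fails — world s does not see itself.
(F3): fails — world t does not see itself.
Valid on: (F1).

(F1)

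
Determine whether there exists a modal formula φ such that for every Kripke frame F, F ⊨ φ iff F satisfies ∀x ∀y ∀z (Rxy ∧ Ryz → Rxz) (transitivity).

This is a Sahlqvist condition; the 4 axiom □p → □□p defines it.
Suppose □p→□□p is valid. Take Rxy, Ryz and set V(p)={w : Rxw}. Then □p at x, so □□p at x, so □p at y, so p at z, i.e. Rxz.

Yes — defined by □p → □□p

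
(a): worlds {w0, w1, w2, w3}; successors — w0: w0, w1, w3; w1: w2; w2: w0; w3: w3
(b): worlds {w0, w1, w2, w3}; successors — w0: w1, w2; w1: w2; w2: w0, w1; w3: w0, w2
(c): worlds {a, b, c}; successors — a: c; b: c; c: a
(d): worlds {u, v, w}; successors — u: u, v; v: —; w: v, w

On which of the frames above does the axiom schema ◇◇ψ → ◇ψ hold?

(d)

This is the axiom for transitivity; its first-order frame correspondent is ∀x ∀y ∀z (Rxy ∧ Ryz → Rxz).
(a): fails — Rw1w2 and Rw2w0 but not Rw1w0.
(b): fails — Rw1w2 and Rw2w1 but not Rw1w1.
(c): fails — Rac and Rca but not Raa.
(d): holds.
Valid on: (d).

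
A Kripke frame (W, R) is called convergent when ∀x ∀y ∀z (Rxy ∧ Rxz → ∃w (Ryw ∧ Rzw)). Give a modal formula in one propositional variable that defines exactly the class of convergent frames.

◇□r → □◇r

A defining formula is ◇□r → □◇r (the .2 axiom).
Suppose ◇□r→□◇r is valid. Take Rxy, Rxz and set V(r)={w : Ryw}. Then □r at y so ◇□r at x, so □◇r at x, so ◇r at z, giving w with Rzw and Ryw.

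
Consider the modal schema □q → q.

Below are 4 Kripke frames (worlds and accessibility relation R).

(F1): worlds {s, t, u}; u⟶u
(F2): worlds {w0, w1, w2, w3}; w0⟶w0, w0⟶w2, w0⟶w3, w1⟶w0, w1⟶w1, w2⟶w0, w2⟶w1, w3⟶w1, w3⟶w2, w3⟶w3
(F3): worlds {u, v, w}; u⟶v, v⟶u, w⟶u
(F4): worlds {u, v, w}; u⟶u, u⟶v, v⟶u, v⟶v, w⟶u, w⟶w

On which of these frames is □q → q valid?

This is the axiom for reflexivity; its first-order frame correspondent is ∀x Rxx.
(F1): fails — world s does not see itself.
(F2): fails — world w2 does not see itself.
(F3): fails — world u does not see itself.
(F4): condition met.

(F4)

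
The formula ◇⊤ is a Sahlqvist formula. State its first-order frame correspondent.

◇⊤ holds at w iff w has a successor, so frame-validity of ◇⊤ is exactly seriality. Equivalently via □A → ◇A:
Suppose □A→◇A is valid. At any x set V(A)=W. Then □A at x, so ◇A at x, so x has a successor.
Conversely, on a frame with seriality the schema holds at every world under every valuation.
Frame condition: ∀x ∃y Rxy.

seriality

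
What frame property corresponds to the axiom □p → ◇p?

Suppose □p→◇p is valid. At any x set V(p)=W. Then □p at x, so ◇p at x, so x has a successor.

Seriality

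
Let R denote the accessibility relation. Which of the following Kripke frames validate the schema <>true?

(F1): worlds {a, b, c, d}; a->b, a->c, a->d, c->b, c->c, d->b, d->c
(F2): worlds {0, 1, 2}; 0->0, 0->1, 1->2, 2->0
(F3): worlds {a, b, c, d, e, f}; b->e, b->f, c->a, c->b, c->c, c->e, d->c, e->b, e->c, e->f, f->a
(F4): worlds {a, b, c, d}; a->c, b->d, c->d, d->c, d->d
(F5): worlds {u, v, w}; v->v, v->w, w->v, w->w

(F2), (F4)

Frame correspondent (Sahlqvist): forall x exists y Rxy — i.e. seriality.
(F1): fails — world b has no successor.
(F2): satisfies the condition.
(F3): fails — world a has no successor.
(F4): satisfies the condition.
(F5): fails — world u has no successor.
Valid on: (F2), (F4).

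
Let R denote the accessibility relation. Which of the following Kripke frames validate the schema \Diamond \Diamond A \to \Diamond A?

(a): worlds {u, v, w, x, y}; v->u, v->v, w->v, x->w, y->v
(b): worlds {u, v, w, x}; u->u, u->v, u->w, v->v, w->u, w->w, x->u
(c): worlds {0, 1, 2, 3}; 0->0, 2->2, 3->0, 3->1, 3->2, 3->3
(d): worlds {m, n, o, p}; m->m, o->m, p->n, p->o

(c)

Frame correspondent (Sahlqvist): \forall x \forall y \forall z (Rxy \wedge Ryz \to Rxz) — i.e. transitivity.
(a): fails — Rxw and Rwv but not Rxv.
(b): fails — Rwu and Ruv but not Rwv.
(c): condition met.
(d): fails — Rpo and Rom but not Rpm.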